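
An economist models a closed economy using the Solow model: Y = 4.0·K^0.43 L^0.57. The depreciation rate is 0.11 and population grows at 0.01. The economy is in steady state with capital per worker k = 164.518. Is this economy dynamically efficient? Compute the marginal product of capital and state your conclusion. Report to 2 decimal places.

dynamically inefficient; MPK ≈ 0.09

Capital per worker breaks even when investment replaces (n + δ)·k; here n + δ = 0.12.
MPK = 0.43·4.0·k^(0.43−1) = 0.43·4.0·164.518^(-0.57) ≈ 0.0938.
MPK < 0.12, so the economy is dynamically inefficient (over-saving).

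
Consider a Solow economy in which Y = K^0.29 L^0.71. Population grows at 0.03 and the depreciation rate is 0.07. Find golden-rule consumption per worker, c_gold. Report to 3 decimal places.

c_gold ≈ 1.097

Capital per worker breaks even when investment replaces (n + δ)·k; here n + δ = 0.1.
At the golden rule the marginal product of capital equals n+δ: 0.29·k^(0.29−1) = 0.1. Solving, k_gold = (0.29/0.1)^(1/0.71) ≈ 4.4799.
y_gold = 4.4799^0.29 ≈ 1.5448.
c_gold = y_gold − (n+δ)·k_gold = 1.5448 − 0.1·4.4799 ≈ 1.0968.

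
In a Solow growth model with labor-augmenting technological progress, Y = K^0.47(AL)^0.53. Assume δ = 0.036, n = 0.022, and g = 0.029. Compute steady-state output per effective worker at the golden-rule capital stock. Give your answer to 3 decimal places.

y_gold ≈ 4.463

The effective depreciation rate is n + g + δ = 0.022 + 0.029 + 0.036 = 0.087.
At the golden rule the marginal product of capital equals n+g+δ: 0.47·k^(0.47−1) = 0.087. Solving, k_gold = (0.47/0.087)^(1/0.53) ≈ 24.1115.
Output: y_gold = k_gold^0.47 = 24.1115^0.47 ≈ 4.4632.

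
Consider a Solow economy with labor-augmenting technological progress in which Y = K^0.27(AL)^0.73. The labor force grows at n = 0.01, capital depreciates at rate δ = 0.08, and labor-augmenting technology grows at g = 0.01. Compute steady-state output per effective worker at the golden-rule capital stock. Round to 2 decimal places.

n + g + δ = 0.01 + 0.01 + 0.08 = 0.1.
Maximizing c = f(k) − (n+g+δ)·k gives f'(k) = n+g+δ, i.e. 0.27·k^(0.27−1) = 0.1, so k_gold = (0.27/0.1)^(1/0.73) ≈ 3.8986.
Output: y_gold = k_gold^0.27 = 3.8986^0.27 ≈ 1.4439.

y_gold ≈ 1.44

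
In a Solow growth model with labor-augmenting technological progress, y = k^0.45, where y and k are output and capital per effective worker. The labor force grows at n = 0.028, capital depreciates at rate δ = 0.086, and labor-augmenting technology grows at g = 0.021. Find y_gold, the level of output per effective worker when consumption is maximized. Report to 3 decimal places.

y_gold ≈ 2.678

The effective depreciation rate is n + g + δ = 0.028 + 0.021 + 0.086 = 0.135.
Maximizing c = f(k) − (n+g+δ)·k gives f'(k) = n+g+δ, i.e. 0.45·k^(0.45−1) = 0.135, so k_gold = (0.45/0.135)^(1/0.55) ≈ 8.9267.
Output: y_gold = k_gold^0.45 = 8.9267^0.45 ≈ 2.6780.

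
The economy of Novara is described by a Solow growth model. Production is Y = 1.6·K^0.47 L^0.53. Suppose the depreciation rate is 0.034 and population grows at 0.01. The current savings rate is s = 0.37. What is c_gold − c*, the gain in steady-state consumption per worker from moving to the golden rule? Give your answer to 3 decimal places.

n + δ = 0.01 + 0.034 = 0.044.
Current steady state (s = 0.37): k* = (0.37·1.6/0.044)^(1/0.53) ≈ 134.8781, y* = 1.6·134.8781^0.47 ≈ 16.0396, c* = (1−0.37)·16.0396 ≈ 10.1049.
At the golden rule the marginal product of capital equals n+δ: 0.47·1.6·k^(0.47−1) = 0.044. Solving, k_gold = (0.47·1.6/0.044)^(1/0.53) ≈ 211.8225.
y_gold = 1.6·211.8225^0.47 ≈ 19.8302, c_gold = y_gold − 0.044·k_gold ≈ 10.5100.
Gain: Δc = 10.5100 − 10.1049 ≈ 0.4051.

Δc ≈ 0.405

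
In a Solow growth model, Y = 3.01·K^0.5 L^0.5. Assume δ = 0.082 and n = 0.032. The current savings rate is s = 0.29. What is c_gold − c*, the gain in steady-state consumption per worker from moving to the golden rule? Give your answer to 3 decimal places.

The effective depreciation rate is n + δ = 0.032 + 0.082 = 0.114.
Current steady state (s = 0.29): k* = (0.29·3.01/0.114)^(1/0.5) ≈ 58.6299, y* = 3.01·58.6299^0.5 ≈ 23.0476, c* = (1−0.29)·23.0476 ≈ 16.3638.
At the golden rule the marginal product of capital equals n+δ: 0.5·3.01·k^(0.5−1) = 0.114. Solving, k_gold = (0.5·3.01/0.114)^(1/0.5) ≈ 174.2863.
y_gold = 3.01·174.2863^0.5 ≈ 39.7373, c_gold = y_gold − 0.114·k_gold ≈ 19.8686.
Gain: Δc = 19.8686 − 16.3638 ≈ 3.5048.

Δc ≈ 3.505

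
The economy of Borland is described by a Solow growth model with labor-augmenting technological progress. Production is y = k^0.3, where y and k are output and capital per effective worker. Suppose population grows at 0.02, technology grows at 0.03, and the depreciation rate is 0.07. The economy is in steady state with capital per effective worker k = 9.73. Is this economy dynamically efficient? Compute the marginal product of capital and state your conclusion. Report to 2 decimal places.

Capital per effective worker breaks even when investment replaces (n + g + δ)·k; here n + g + δ = 0.12.
MPK = 0.3·k^(0.3−1) = 0.3·9.73^(-0.7) ≈ 0.0610.
MPK < 0.12, so the economy is dynamically inefficient (over-saving).

dynamically inefficient; MPK ≈ 0.06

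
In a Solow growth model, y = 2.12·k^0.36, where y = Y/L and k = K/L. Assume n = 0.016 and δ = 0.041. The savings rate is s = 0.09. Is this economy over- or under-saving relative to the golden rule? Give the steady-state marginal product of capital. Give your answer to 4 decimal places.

Break-even investment rate: n + δ = 0.016 + 0.041 = 0.057.
Steady-state k*: s·A·k^0.36 = 0.057·k gives k* = (0.09·2.12/0.057)^(1/0.64) ≈ 6.6046.
MPK = 0.36·2.12·6.6046^(-0.64) ≈ 0.2280.
MPK > n+δ = 0.057, so the economy is dynamically efficient (under-saving).

under-saving; MPK ≈ 0.2280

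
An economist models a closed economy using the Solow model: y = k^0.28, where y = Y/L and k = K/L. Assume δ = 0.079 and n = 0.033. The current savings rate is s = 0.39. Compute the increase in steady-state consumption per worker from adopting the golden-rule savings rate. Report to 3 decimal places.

The effective depreciation rate is n + δ = 0.033 + 0.079 = 0.112.
Current steady state (s = 0.39): k* = (0.39/0.112)^(1/0.72) ≈ 5.6567, y* = 5.6567^0.28 ≈ 1.6245, c* = (1−0.39)·1.6245 ≈ 0.9909.
At the golden rule the marginal product of capital equals n+δ: 0.28·k^(0.28−1) = 0.112. Solving, k_gold = (0.28/0.112)^(1/0.72) ≈ 3.5702.
y_gold = 3.5702^0.28 ≈ 1.4281, c_gold = y_gold − 0.112·k_gold ≈ 1.0282.
Gain: Δc = 1.0282 − 0.9909 ≈ 0.0373.

Δc ≈ 0.037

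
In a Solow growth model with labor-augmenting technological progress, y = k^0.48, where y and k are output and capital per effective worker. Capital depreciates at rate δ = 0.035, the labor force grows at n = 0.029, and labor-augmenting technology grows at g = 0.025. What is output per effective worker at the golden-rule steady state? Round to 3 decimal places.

y_gold ≈ 4.738

Capital per effective worker breaks even when investment replaces (n + g + δ)·k; here n + g + δ = 0.089.
Maximizing c = f(k) − (n+g+δ)·k gives f'(k) = n+g+δ, i.e. 0.48·k^(0.48−1) = 0.089, so k_gold = (0.48/0.089)^(1/0.52) ≈ 25.5509.
Output: y_gold = k_gold^0.48 = 25.5509^0.48 ≈ 4.7376.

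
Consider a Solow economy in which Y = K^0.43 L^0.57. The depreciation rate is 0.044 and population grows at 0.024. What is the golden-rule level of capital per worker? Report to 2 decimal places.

k_gold ≈ 25.42

Break-even investment rate: n + δ = 0.024 + 0.044 = 0.068.
Maximizing c = f(k) − (n+δ)·k gives f'(k) = n+δ, i.e. 0.43·k^(0.43−1) = 0.068, so k_gold = (0.43/0.068)^(1/0.57) ≈ 25.4210.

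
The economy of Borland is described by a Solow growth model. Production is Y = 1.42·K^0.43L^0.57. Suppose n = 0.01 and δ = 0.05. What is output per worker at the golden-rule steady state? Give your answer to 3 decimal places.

y_gold ≈ 8.174

The effective depreciation rate is n + δ = 0.01 + 0.05 = 0.06.
Golden rule sets MPK = n+δ: 0.43·1.42·k^(0.43−1) = 0.06, so k_gold = (0.43·1.42/0.06)^(1/0.57) ≈ 58.5773.
Output: y_gold = 1.42·k_gold^0.43 = 1.42·58.5773^0.43 ≈ 8.1736.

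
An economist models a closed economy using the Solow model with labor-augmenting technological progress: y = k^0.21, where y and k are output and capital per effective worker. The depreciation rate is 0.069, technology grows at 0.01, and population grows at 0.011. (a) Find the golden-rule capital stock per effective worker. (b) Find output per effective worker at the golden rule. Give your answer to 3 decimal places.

(a) k_gold ≈ 2.923; (b) y_gold ≈ 1.253

n + g + δ = 0.011 + 0.01 + 0.069 = 0.09.
Setting f'(k) = n+g+δ gives 0.21·k^(0.21−1) = 0.09, hence k_gold = (0.21/0.09)^(1/0.79) ≈ 2.9228.
y_gold = 2.9228^0.21 ≈ 1.2526.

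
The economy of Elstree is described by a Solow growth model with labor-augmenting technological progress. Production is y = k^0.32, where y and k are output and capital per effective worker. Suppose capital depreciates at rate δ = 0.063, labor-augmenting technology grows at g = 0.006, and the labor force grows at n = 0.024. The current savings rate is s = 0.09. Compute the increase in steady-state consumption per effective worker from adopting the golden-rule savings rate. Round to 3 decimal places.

Δc ≈ 0.320

Break-even investment rate: n + g + δ = 0.024 + 0.006 + 0.063 = 0.093.
Current steady state (s = 0.09): k* = (0.09/0.093)^(1/0.68) ≈ 0.9529, y* = 0.9529^0.32 ≈ 0.9847, c* = (1−0.09)·0.9847 ≈ 0.8961.
At the golden rule the marginal product of capital equals n+g+δ: 0.32·k^(0.32−1) = 0.093. Solving, k_gold = (0.32/0.093)^(1/0.68) ≈ 6.1548.
y_gold = 6.1548^0.32 ≈ 1.7887, c_gold = y_gold − 0.093·k_gold ≈ 1.2163.
Gain: Δc = 1.2163 − 0.8961 ≈ 0.3203.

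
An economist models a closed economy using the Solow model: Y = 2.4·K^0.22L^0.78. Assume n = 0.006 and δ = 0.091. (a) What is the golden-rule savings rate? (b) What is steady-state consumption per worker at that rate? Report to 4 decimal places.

Capital per worker breaks even when investment replaces (n + δ)·k; here n + δ = 0.097.
For Cobb-Douglas, s_gold equals capital's share: s_gold = 0.22.
Golden rule sets MPK = n+δ: 0.22·2.4·k^(0.22−1) = 0.097, so k_gold = (0.22·2.4/0.097)^(1/0.78) ≈ 8.7784.
y_gold = 2.4·8.7784^0.22 ≈ 3.8705; c_gold = (1−0.22)·y_gold ≈ 3.0190.

(a) s_gold = 0.2200; (b) c_gold ≈ 3.0190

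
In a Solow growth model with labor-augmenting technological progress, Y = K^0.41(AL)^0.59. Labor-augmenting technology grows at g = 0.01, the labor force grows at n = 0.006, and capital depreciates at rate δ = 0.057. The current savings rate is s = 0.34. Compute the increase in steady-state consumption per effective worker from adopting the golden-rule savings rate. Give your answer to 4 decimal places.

Δc ≈ 0.0349

The effective depreciation rate is n + g + δ = 0.006 + 0.01 + 0.057 = 0.073.
Current steady state (s = 0.34): k* = (0.34/0.073)^(1/0.59) ≈ 13.5665, y* = 13.5665^0.41 ≈ 2.9128, c* = (1−0.34)·2.9128 ≈ 1.9225.
Setting f'(k) = n+g+δ gives 0.41·k^(0.41−1) = 0.073, hence k_gold = (0.41/0.073)^(1/0.59) ≈ 18.6326.
y_gold = 18.6326^0.41 ≈ 3.3175, c_gold = y_gold − 0.073·k_gold ≈ 1.9573.
Gain: Δc = 1.9573 − 1.9225 ≈ 0.0349.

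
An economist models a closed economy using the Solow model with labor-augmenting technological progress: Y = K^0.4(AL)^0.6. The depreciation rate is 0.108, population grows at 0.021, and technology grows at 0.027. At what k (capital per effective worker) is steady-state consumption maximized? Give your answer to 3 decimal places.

k_gold ≈ 4.804

n + g + δ = 0.021 + 0.027 + 0.108 = 0.156.
Setting f'(k) = n+g+δ gives 0.4·k^(0.4−1) = 0.156, hence k_gold = (0.4/0.156)^(1/0.6) ≈ 4.8035.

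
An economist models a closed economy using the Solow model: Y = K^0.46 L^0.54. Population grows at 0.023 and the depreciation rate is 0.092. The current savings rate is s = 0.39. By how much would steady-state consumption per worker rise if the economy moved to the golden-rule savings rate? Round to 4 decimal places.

Δc ≈ 0.0326

Break-even investment rate: n + δ = 0.023 + 0.092 = 0.115.
Current steady state (s = 0.39): k* = (0.39/0.115)^(1/0.54) ≈ 9.5976, y* = 9.5976^0.46 ≈ 2.8300, c* = (1−0.39)·2.8300 ≈ 1.7263.
At the golden rule the marginal product of capital equals n+δ: 0.46·k^(0.46−1) = 0.115. Solving, k_gold = (0.46/0.115)^(1/0.54) ≈ 13.0294.
y_gold = 13.0294^0.46 ≈ 3.2574, c_gold = y_gold − 0.115·k_gold ≈ 1.7590.
Gain: Δc = 1.7590 − 1.7263 ≈ 0.0326.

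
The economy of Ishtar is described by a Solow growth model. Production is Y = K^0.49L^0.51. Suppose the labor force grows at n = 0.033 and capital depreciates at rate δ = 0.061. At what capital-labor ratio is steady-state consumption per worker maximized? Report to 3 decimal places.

n + δ = 0.033 + 0.061 = 0.094.
Maximizing c = f(k) − (n+δ)·k gives f'(k) = n+δ, i.e. 0.49·k^(0.49−1) = 0.094, so k_gold = (0.49/0.094)^(1/0.51) ≈ 25.4692.

k_gold ≈ 25.469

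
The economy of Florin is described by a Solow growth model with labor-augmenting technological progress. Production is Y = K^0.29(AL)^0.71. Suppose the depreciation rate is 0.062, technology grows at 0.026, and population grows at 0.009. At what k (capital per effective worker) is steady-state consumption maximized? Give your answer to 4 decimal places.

k_gold ≈ 4.6762

Capital per effective worker breaks even when investment replaces (n + g + δ)·k; here n + g + δ = 0.097.
At the golden rule the marginal product of capital equals n+g+δ: 0.29·k^(0.29−1) = 0.097. Solving, k_gold = (0.29/0.097)^(1/0.71) ≈ 4.6762.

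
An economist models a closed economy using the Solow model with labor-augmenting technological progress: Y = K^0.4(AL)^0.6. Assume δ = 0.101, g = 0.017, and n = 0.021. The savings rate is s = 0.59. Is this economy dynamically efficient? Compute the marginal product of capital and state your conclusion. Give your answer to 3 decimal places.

dynamically inefficient; MPK ≈ 0.094

n + g + δ = 0.021 + 0.017 + 0.101 = 0.139.
Steady-state k*: s·k^0.4 = 0.139·k gives k* = (0.59/0.139)^(1/0.6) ≈ 11.1274.
MPK = 0.4·11.1274^(-0.6) ≈ 0.0942.
MPK < n+g+δ = 0.139, so the economy is dynamically inefficient (over-saving).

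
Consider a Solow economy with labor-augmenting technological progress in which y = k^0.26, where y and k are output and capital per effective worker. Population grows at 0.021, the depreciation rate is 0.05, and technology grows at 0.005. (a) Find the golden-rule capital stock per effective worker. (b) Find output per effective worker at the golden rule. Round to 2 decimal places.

(a) k_gold ≈ 5.27; (b) y_gold ≈ 1.54

Break-even investment rate: n + g + δ = 0.021 + 0.005 + 0.05 = 0.076.
Setting f'(k) = n+g+δ gives 0.26·k^(0.26−1) = 0.076, hence k_gold = (0.26/0.076)^(1/0.74) ≈ 5.2703.
y_gold = 5.2703^0.26 ≈ 1.5406.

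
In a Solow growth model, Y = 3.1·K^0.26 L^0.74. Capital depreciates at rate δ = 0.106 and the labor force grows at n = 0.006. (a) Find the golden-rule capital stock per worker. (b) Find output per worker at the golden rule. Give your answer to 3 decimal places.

Capital per worker breaks even when investment replaces (n + δ)·k; here n + δ = 0.112.
Setting f'(k) = n+δ gives 0.26·3.1·k^(0.26−1) = 0.112, hence k_gold = (0.26·3.1/0.112)^(1/0.74) ≈ 14.3968.
y_gold = 3.1·14.3968^0.26 ≈ 6.2017.

(a) k_gold ≈ 14.397; (b) y_gold ≈ 6.202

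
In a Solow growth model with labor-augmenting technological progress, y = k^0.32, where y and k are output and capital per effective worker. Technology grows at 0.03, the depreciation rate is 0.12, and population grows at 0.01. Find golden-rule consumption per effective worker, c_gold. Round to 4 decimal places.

c_gold ≈ 0.9423

The effective depreciation rate is n + g + δ = 0.01 + 0.03 + 0.12 = 0.16.
Maximizing c = f(k) − (n+g+δ)·k gives f'(k) = n+g+δ, i.e. 0.32·k^(0.32−1) = 0.16, so k_gold = (0.32/0.16)^(1/0.68) ≈ 2.7713.
y_gold = 2.7713^0.32 ≈ 1.3857.
c_gold = y_gold − (n+g+δ)·k_gold = 1.3857 − 0.16·2.7713 ≈ 0.9423.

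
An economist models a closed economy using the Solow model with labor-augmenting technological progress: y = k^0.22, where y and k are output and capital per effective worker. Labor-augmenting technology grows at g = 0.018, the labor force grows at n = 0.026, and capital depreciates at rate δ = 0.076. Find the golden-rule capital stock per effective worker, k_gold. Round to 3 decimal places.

n + g + δ = 0.026 + 0.018 + 0.076 = 0.12.
Maximizing c = f(k) − (n+g+δ)·k gives f'(k) = n+g+δ, i.e. 0.22·k^(0.22−1) = 0.12, so k_gold = (0.22/0.12)^(1/0.78) ≈ 2.1751.

k_gold ≈ 2.175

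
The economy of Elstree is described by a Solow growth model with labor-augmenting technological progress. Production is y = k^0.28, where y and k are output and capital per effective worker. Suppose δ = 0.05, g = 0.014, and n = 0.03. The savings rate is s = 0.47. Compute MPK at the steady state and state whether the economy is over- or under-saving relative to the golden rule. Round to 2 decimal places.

over-saving; MPK ≈ 0.06

The effective depreciation rate is n + g + δ = 0.03 + 0.014 + 0.05 = 0.094.
Steady-state k*: s·k^0.28 = 0.094·k gives k* = (0.47/0.094)^(1/0.72) ≈ 9.3496.
MPK = 0.28·9.3496^(-0.72) ≈ 0.0560.
MPK < n+g+δ = 0.094, so the economy is dynamically inefficient (over-saving).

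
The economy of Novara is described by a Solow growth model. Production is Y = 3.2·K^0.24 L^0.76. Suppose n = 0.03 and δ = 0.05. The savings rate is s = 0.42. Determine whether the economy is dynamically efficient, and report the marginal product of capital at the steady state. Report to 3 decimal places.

dynamically inefficient; MPK ≈ 0.046

The effective depreciation rate is n + δ = 0.03 + 0.05 = 0.08.
Steady-state k*: s·A·k^0.24 = 0.08·k gives k* = (0.42·3.2/0.08)^(1/0.76) ≈ 40.9495.
MPK = 0.24·3.2·40.9495^(-0.76) ≈ 0.0457.
MPK < n+δ = 0.08, so the economy is dynamically inefficient (over-saving).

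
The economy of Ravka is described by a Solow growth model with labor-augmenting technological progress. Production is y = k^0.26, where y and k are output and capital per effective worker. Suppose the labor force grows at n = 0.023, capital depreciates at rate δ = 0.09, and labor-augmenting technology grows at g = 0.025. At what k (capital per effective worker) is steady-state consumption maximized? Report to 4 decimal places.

k_gold ≈ 2.3537

The effective depreciation rate is n + g + δ = 0.023 + 0.025 + 0.09 = 0.138.
Golden rule sets MPK = n+g+δ: 0.26·k^(0.26−1) = 0.138, so k_gold = (0.26/0.138)^(1/0.74) ≈ 2.3537.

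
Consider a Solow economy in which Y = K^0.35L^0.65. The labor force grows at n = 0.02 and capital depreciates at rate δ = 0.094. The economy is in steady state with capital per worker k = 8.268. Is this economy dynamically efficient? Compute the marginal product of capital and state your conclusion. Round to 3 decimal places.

The effective depreciation rate is n + δ = 0.02 + 0.094 = 0.114.
MPK = 0.35·k^(0.35−1) = 0.35·8.268^(-0.65) ≈ 0.0887.
MPK < 0.114, so the economy is dynamically inefficient (over-saving).

dynamically inefficient; MPK ≈ 0.089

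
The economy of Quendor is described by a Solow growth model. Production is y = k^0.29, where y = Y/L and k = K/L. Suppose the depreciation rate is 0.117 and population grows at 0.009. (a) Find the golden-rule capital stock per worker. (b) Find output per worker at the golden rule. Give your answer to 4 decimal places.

(a) k_gold ≈ 3.2352; (b) y_gold ≈ 1.4056

The effective depreciation rate is n + δ = 0.009 + 0.117 = 0.126.
Setting f'(k) = n+δ gives 0.29·k^(0.29−1) = 0.126, hence k_gold = (0.29/0.126)^(1/0.71) ≈ 3.2352.
y_gold = 3.2352^0.29 ≈ 1.4056.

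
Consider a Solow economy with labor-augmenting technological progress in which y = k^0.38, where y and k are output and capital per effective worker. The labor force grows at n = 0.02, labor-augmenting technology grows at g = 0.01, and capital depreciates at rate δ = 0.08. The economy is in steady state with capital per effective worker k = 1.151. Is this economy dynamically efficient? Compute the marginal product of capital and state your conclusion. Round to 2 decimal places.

Break-even investment rate: n + g + δ = 0.02 + 0.01 + 0.08 = 0.11.
MPK = 0.38·k^(0.38−1) = 0.38·1.151^(-0.62) ≈ 0.3483.
MPK > 0.11, so the economy is dynamically efficient (under-saving).

dynamically efficient; MPK ≈ 0.35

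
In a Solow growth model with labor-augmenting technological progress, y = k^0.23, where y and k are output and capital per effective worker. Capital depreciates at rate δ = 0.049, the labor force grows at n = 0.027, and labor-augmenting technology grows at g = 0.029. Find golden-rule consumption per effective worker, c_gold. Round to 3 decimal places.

c_gold ≈ 0.973

Break-even investment rate: n + g + δ = 0.027 + 0.029 + 0.049 = 0.105.
Maximizing c = f(k) − (n+g+δ)·k gives f'(k) = n+g+δ, i.e. 0.23·k^(0.23−1) = 0.105, so k_gold = (0.23/0.105)^(1/0.77) ≈ 2.7686.
y_gold = 2.7686^0.23 ≈ 1.2639.
c_gold = y_gold − (n+g+δ)·k_gold = 1.2639 − 0.105·2.7686 ≈ 0.9732.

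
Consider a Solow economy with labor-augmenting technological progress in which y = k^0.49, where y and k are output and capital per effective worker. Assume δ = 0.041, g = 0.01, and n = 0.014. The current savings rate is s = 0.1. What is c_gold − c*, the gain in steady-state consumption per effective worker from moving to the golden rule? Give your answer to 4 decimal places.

Δc ≈ 2.1904

n + g + δ = 0.014 + 0.01 + 0.041 = 0.065.
Current steady state (s = 0.1): k* = (0.1/0.065)^(1/0.51) ≈ 2.3272, y* = 2.3272^0.49 ≈ 1.5127, c* = (1−0.1)·1.5127 ≈ 1.3614.
Setting f'(k) = n+g+δ gives 0.49·k^(0.49−1) = 0.065, hence k_gold = (0.49/0.065)^(1/0.51) ≈ 52.5004.
y_gold = 52.5004^0.49 ≈ 6.9643, c_gold = y_gold − 0.065·k_gold ≈ 3.5518.
Gain: Δc = 3.5518 − 1.3614 ≈ 2.1904.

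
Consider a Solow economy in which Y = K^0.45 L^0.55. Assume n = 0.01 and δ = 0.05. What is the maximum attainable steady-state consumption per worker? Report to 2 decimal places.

The effective depreciation rate is n + δ = 0.01 + 0.05 = 0.06.
Golden rule sets MPK = n+δ: 0.45·k^(0.45−1) = 0.06, so k_gold = (0.45/0.06)^(1/0.55) ≈ 38.9960.
y_gold = 38.9960^0.45 ≈ 5.1995.
c_gold = y_gold − (n+δ)·k_gold = 5.1995 − 0.06·38.9960 ≈ 2.8597.

c_gold ≈ 2.86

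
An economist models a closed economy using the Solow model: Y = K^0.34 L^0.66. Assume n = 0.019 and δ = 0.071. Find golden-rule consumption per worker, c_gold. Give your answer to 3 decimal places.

Capital per worker breaks even when investment replaces (n + δ)·k; here n + δ = 0.09.
Setting f'(k) = n+δ gives 0.34·k^(0.34−1) = 0.09, hence k_gold = (0.34/0.09)^(1/0.66) ≈ 7.4920.
y_gold = 7.4920^0.34 ≈ 1.9832.
c_gold = y_gold − (n+δ)·k_gold = 1.9832 − 0.09·7.4920 ≈ 1.3089.

c_gold ≈ 1.309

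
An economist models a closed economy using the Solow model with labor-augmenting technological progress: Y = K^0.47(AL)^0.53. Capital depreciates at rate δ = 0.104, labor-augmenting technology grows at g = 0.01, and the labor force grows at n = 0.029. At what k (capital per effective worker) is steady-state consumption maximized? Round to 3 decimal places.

Capital per effective worker breaks even when investment replaces (n + g + δ)·k; here n + g + δ = 0.143.
Setting f'(k) = n+g+δ gives 0.47·k^(0.47−1) = 0.143, hence k_gold = (0.47/0.143)^(1/0.53) ≈ 9.4411.

k_gold ≈ 9.441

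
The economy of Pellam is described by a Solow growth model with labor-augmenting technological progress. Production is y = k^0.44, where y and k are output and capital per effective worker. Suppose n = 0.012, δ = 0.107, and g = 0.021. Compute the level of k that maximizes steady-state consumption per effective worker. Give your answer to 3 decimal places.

k_gold ≈ 7.728

Capital per effective worker breaks even when investment replaces (n + g + δ)·k; here n + g + δ = 0.14.
Setting f'(k) = n+g+δ gives 0.44·k^(0.44−1) = 0.14, hence k_gold = (0.44/0.14)^(1/0.56) ≈ 7.7282.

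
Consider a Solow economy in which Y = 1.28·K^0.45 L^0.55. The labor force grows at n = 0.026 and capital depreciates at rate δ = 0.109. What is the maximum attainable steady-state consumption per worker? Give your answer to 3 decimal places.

c_gold ≈ 2.307

Capital per worker breaks even when investment replaces (n + δ)·k; here n + δ = 0.135.
Setting f'(k) = n+δ gives 0.45·1.28·k^(0.45−1) = 0.135, hence k_gold = (0.45·1.28/0.135)^(1/0.55) ≈ 13.9835.
y_gold = 1.28·13.9835^0.45 ≈ 4.1950.
c_gold = y_gold − (n+δ)·k_gold = 4.1950 − 0.135·13.9835 ≈ 2.3073.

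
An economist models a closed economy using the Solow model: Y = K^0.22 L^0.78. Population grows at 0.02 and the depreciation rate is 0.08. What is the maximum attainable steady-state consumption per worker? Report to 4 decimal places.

c_gold ≈ 0.9743

Capital per worker breaks even when investment replaces (n + δ)·k; here n + δ = 0.1.
Golden rule sets MPK = n+δ: 0.22·k^(0.22−1) = 0.1, so k_gold = (0.22/0.1)^(1/0.78) ≈ 2.7479.
y_gold = 2.7479^0.22 ≈ 1.2491.
c_gold = y_gold − (n+δ)·k_gold = 1.2491 − 0.1·2.7479 ≈ 0.9743.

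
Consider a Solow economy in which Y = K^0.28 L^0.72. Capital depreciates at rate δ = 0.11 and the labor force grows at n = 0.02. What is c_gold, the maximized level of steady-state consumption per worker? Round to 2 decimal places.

Capital per worker breaks even when investment replaces (n + δ)·k; here n + δ = 0.13.
At the golden rule the marginal product of capital equals n+δ: 0.28·k^(0.28−1) = 0.13. Solving, k_gold = (0.28/0.13)^(1/0.72) ≈ 2.9027.
y_gold = 2.9027^0.28 ≈ 1.3477.
c_gold = y_gold − (n+δ)·k_gold = 1.3477 − 0.13·2.9027 ≈ 0.9703.

c_gold ≈ 0.97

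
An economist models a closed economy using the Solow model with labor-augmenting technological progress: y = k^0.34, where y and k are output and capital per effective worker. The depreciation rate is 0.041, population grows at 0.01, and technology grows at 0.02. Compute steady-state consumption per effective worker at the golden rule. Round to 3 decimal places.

n + g + δ = 0.01 + 0.02 + 0.041 = 0.071.
At the golden rule the marginal product of capital equals n+g+δ: 0.34·k^(0.34−1) = 0.071. Solving, k_gold = (0.34/0.071)^(1/0.66) ≈ 10.7309.
y_gold = 10.7309^0.34 ≈ 2.2409.
c_gold = y_gold − (n+g+δ)·k_gold = 2.2409 − 0.071·10.7309 ≈ 1.4790.

c_gold ≈ 1.479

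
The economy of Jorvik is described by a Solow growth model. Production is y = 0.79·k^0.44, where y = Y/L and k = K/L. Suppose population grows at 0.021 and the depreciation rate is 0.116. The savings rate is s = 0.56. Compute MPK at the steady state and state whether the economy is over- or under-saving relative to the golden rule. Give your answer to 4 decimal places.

over-saving; MPK ≈ 0.1076

The effective depreciation rate is n + δ = 0.021 + 0.116 = 0.137.
Steady-state k*: s·A·k^0.44 = 0.137·k gives k* = (0.56·0.79/0.137)^(1/0.56) ≈ 8.1114.
MPK = 0.44·0.79·8.1114^(-0.56) ≈ 0.1076.
MPK < n+δ = 0.137, so the economy is dynamically inefficient (over-saving).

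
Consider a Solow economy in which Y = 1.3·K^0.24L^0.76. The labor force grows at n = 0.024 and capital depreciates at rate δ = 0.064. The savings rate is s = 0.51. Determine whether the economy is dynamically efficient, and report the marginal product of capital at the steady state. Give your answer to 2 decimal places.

dynamically inefficient; MPK ≈ 0.04

Break-even investment rate: n + δ = 0.024 + 0.064 = 0.088.
Steady-state k*: s·A·k^0.24 = 0.088·k gives k* = (0.51·1.3/0.088)^(1/0.76) ≈ 14.2557.
MPK = 0.24·1.3·14.2557^(-0.76) ≈ 0.0414.
MPK < n+δ = 0.088, so the economy is dynamically inefficient (over-saving).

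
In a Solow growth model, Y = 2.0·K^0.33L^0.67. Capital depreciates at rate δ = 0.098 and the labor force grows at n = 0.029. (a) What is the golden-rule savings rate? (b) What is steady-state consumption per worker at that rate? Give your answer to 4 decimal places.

(a) s_gold = 0.3300; (b) c_gold ≈ 3.0174

Break-even investment rate: n + δ = 0.029 + 0.098 = 0.127.
For Cobb-Douglas, s_gold equals capital's share: s_gold = 0.33.
Maximizing c = f(k) − (n+δ)·k gives f'(k) = n+δ, i.e. 0.33·2.0·k^(0.33−1) = 0.127, so k_gold = (0.33·2.0/0.127)^(1/0.67) ≈ 11.7022.
y_gold = 2.0·11.7022^0.33 ≈ 4.5036; c_gold = (1−0.33)·y_gold ≈ 3.0174.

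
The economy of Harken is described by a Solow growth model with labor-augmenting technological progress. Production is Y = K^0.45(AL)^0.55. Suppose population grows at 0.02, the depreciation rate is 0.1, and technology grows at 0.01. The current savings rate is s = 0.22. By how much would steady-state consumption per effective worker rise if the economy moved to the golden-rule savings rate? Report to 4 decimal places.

Break-even investment rate: n + g + δ = 0.02 + 0.01 + 0.1 = 0.13.
Current steady state (s = 0.22): k* = (0.22/0.13)^(1/0.55) ≈ 2.6027, y* = 2.6027^0.45 ≈ 1.5379, c* = (1−0.22)·1.5379 ≈ 1.1996.
Golden rule sets MPK = n+g+δ: 0.45·k^(0.45−1) = 0.13, so k_gold = (0.45/0.13)^(1/0.55) ≈ 9.5607.
y_gold = 9.5607^0.45 ≈ 2.7620, c_gold = y_gold − 0.13·k_gold ≈ 1.5191.
Gain: Δc = 1.5191 − 1.1996 ≈ 0.3195.

Δc ≈ 0.3195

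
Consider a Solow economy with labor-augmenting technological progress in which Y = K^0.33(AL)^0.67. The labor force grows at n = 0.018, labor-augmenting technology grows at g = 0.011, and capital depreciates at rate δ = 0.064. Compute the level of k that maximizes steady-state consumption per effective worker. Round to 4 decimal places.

Break-even investment rate: n + g + δ = 0.018 + 0.011 + 0.064 = 0.093.
Maximizing c = f(k) − (n+g+δ)·k gives f'(k) = n+g+δ, i.e. 0.33·k^(0.33−1) = 0.093, so k_gold = (0.33/0.093)^(1/0.67) ≈ 6.6213.

k_gold ≈ 6.6213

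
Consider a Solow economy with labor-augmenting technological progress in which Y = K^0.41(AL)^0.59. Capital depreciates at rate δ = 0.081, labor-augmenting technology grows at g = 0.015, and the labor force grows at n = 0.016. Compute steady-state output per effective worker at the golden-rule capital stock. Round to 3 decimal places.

y_gold ≈ 2.464

The effective depreciation rate is n + g + δ = 0.016 + 0.015 + 0.081 = 0.112.
At the golden rule the marginal product of capital equals n+g+δ: 0.41·k^(0.41−1) = 0.112. Solving, k_gold = (0.41/0.112)^(1/0.59) ≈ 9.0198.
Output: y_gold = k_gold^0.41 = 9.0198^0.41 ≈ 2.4639.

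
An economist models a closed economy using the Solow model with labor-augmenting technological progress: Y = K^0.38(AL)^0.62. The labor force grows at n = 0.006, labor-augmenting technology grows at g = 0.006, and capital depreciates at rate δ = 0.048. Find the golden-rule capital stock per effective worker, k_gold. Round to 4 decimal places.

k_gold ≈ 19.6316

Capital per effective worker breaks even when investment replaces (n + g + δ)·k; here n + g + δ = 0.06.
Golden rule sets MPK = n+g+δ: 0.38·k^(0.38−1) = 0.06, so k_gold = (0.38/0.06)^(1/0.62) ≈ 19.6316.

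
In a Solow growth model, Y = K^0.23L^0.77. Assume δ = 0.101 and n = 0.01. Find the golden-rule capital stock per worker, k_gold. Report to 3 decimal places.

Break-even investment rate: n + δ = 0.01 + 0.101 = 0.111.
Golden rule sets MPK = n+δ: 0.23·k^(0.23−1) = 0.111, so k_gold = (0.23/0.111)^(1/0.77) ≈ 2.5758.

k_gold ≈ 2.576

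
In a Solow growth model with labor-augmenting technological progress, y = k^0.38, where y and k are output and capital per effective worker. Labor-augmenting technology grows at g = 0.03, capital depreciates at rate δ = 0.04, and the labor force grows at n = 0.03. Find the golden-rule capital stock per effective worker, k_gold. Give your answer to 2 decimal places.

n + g + δ = 0.03 + 0.03 + 0.04 = 0.1.
Setting f'(k) = n+g+δ gives 0.38·k^(0.38−1) = 0.1, hence k_gold = (0.38/0.1)^(1/0.62) ≈ 8.6126.

k_gold ≈ 8.61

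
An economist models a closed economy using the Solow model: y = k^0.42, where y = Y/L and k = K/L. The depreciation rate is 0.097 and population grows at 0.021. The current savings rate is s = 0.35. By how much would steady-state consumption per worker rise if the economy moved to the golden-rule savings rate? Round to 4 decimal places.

Break-even investment rate: n + δ = 0.021 + 0.097 = 0.118.
Current steady state (s = 0.35): k* = (0.35/0.118)^(1/0.58) ≈ 6.5180, y* = 6.5180^0.42 ≈ 2.1975, c* = (1−0.35)·2.1975 ≈ 1.4284.
Golden rule sets MPK = n+δ: 0.42·k^(0.42−1) = 0.118, so k_gold = (0.42/0.118)^(1/0.58) ≈ 8.9255.
y_gold = 8.9255^0.42 ≈ 2.5076, c_gold = y_gold − 0.118·k_gold ≈ 1.4544.
Gain: Δc = 1.4544 − 1.4284 ≈ 0.0261.

Δc ≈ 0.0261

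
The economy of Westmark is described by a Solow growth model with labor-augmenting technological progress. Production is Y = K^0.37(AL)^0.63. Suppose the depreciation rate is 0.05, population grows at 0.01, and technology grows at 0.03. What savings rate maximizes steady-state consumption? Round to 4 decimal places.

Capital per effective worker breaks even when investment replaces (n + g + δ)·k; here n + g + δ = 0.09.
At the golden rule MPK = n+g+δ, and in any Cobb-Douglas steady state s = (n+g+δ)·k/y = MPK·k/y = capital's share 0.37.

s_gold = 0.3700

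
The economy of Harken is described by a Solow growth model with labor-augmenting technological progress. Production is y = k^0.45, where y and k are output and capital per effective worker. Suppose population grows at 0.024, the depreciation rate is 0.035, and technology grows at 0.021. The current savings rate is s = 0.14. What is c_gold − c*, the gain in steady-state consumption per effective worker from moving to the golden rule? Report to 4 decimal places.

Δc ≈ 0.9006

Break-even investment rate: n + g + δ = 0.024 + 0.021 + 0.035 = 0.08.
Current steady state (s = 0.14): k* = (0.14/0.08)^(1/0.55) ≈ 2.7662, y* = 2.7662^0.45 ≈ 1.5807, c* = (1−0.14)·1.5807 ≈ 1.3594.
Maximizing c = f(k) − (n+g+δ)·k gives f'(k) = n+g+δ, i.e. 0.45·k^(0.45−1) = 0.08, so k_gold = (0.45/0.08)^(1/0.55) ≈ 23.1132.
y_gold = 23.1132^0.45 ≈ 4.1090, c_gold = y_gold − 0.08·k_gold ≈ 2.2600.
Gain: Δc = 2.2600 − 1.3594 ≈ 0.9006.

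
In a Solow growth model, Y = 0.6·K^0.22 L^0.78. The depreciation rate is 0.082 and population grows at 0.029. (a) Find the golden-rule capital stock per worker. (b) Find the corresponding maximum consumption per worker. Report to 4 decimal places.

n + δ = 0.029 + 0.082 = 0.111.
Maximizing c = f(k) − (n+δ)·k gives f'(k) = n+δ, i.e. 0.22·0.6·k^(0.22−1) = 0.111, so k_gold = (0.22·0.6/0.111)^(1/0.78) ≈ 1.2488.
y_gold = 0.6·1.2488^0.22 ≈ 0.6301; c_gold = y_gold − 0.111·k_gold ≈ 0.4914.

(a) k_gold ≈ 1.2488; (b) c_gold ≈ 0.4914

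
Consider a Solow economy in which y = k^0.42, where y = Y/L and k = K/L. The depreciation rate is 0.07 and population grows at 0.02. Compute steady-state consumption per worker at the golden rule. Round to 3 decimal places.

n + δ = 0.02 + 0.07 = 0.09.
Setting f'(k) = n+δ gives 0.42·k^(0.42−1) = 0.09, hence k_gold = (0.42/0.09)^(1/0.58) ≈ 14.2384.
y_gold = 14.2384^0.42 ≈ 3.0511.
c_gold = y_gold − (n+δ)·k_gold = 3.0511 − 0.09·14.2384 ≈ 1.7696.

c_gold ≈ 1.770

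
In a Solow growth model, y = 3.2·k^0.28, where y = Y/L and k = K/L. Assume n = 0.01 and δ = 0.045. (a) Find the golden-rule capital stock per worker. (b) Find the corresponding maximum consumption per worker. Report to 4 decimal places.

(a) k_gold ≈ 48.2234; (b) c_gold ≈ 6.8202

The effective depreciation rate is n + δ = 0.01 + 0.045 = 0.055.
At the golden rule the marginal product of capital equals n+δ: 0.28·3.2·k^(0.28−1) = 0.055. Solving, k_gold = (0.28·3.2/0.055)^(1/0.72) ≈ 48.2234.
y_gold = 3.2·48.2234^0.28 ≈ 9.4724; c_gold = y_gold − 0.055·k_gold ≈ 6.8202.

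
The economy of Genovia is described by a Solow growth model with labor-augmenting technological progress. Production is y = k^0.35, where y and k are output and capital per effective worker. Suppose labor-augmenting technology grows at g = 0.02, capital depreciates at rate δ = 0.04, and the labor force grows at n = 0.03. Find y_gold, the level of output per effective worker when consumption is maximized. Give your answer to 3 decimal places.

y_gold ≈ 2.078

Capital per effective worker breaks even when investment replaces (n + g + δ)·k; here n + g + δ = 0.09.
Maximizing c = f(k) − (n+g+δ)·k gives f'(k) = n+g+δ, i.e. 0.35·k^(0.35−1) = 0.09, so k_gold = (0.35/0.09)^(1/0.65) ≈ 8.0802.
Output: y_gold = k_gold^0.35 = 8.0802^0.35 ≈ 2.0778.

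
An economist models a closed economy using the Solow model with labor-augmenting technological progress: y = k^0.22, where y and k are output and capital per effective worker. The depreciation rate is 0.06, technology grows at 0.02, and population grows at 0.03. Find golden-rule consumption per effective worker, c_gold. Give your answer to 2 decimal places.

The effective depreciation rate is n + g + δ = 0.03 + 0.02 + 0.06 = 0.11.
At the golden rule the marginal product of capital equals n+g+δ: 0.22·k^(0.22−1) = 0.11. Solving, k_gold = (0.22/0.11)^(1/0.78) ≈ 2.4318.
y_gold = 2.4318^0.22 ≈ 1.2159.
c_gold = y_gold − (n+g+δ)·k_gold = 1.2159 − 0.11·2.4318 ≈ 0.9484.

c_gold ≈ 0.95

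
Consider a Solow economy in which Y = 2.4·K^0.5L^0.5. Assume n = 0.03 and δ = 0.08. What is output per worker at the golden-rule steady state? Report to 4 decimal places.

n + δ = 0.03 + 0.08 = 0.11.
Setting f'(k) = n+δ gives 0.5·2.4·k^(0.5−1) = 0.11, hence k_gold = (0.5·2.4/0.11)^(1/0.5) ≈ 119.0083.
Output: y_gold = 2.4·k_gold^0.5 = 2.4·119.0083^0.5 ≈ 26.1818.

y_gold ≈ 26.1818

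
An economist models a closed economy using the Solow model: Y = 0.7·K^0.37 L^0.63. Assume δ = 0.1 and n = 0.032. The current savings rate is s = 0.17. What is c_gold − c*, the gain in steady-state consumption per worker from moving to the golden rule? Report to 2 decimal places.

n + δ = 0.032 + 0.1 = 0.132.
Current steady state (s = 0.17): k* = (0.17·0.7/0.132)^(1/0.63) ≈ 0.8483, y* = 0.7·0.8483^0.37 ≈ 0.6586, c* = (1−0.17)·0.6586 ≈ 0.5467.
Maximizing c = f(k) − (n+δ)·k gives f'(k) = n+δ, i.e. 0.37·0.7·k^(0.37−1) = 0.132, so k_gold = (0.37·0.7/0.132)^(1/0.63) ≈ 2.9150.
y_gold = 0.7·2.9150^0.37 ≈ 1.0400, c_gold = y_gold − 0.132·k_gold ≈ 0.6552.
Gain: Δc = 0.6552 − 0.5467 ≈ 0.1085.

Δc ≈ 0.11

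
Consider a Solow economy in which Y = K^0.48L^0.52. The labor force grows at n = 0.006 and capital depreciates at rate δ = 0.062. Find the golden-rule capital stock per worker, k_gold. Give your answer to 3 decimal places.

k_gold ≈ 42.872

Capital per worker breaks even when investment replaces (n + δ)·k; here n + δ = 0.068.
At the golden rule the marginal product of capital equals n+δ: 0.48·k^(0.48−1) = 0.068. Solving, k_gold = (0.48/0.068)^(1/0.52) ≈ 42.8724.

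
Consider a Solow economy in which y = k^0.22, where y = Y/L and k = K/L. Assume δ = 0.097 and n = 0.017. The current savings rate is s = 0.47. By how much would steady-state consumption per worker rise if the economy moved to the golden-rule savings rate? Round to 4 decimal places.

Δc ≈ 0.1486

n + δ = 0.017 + 0.097 = 0.114.
Current steady state (s = 0.47): k* = (0.47/0.114)^(1/0.78) ≈ 6.1476, y* = 6.1476^0.22 ≈ 1.4911, c* = (1−0.47)·1.4911 ≈ 0.7903.
Setting f'(k) = n+δ gives 0.22·k^(0.22−1) = 0.114, hence k_gold = (0.22/0.114)^(1/0.78) ≈ 2.3230.
y_gold = 2.3230^0.22 ≈ 1.2037, c_gold = y_gold − 0.114·k_gold ≈ 0.9389.
Gain: Δc = 0.9389 − 0.7903 ≈ 0.1486.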